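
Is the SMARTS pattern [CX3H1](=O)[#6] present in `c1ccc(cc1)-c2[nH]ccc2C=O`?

Yes

The pattern [CX3H1](=O)[#6] describes an sp2 carbon with one H, double-bonded to O and single-bonded to carbon — an aldehyde.
The molecule carries an aldehyde (-CHO), whose atoms satisfy every constraint of the query, so the pattern matches.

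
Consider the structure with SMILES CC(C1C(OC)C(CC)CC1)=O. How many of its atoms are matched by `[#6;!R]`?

Check the 12 heavy atoms by environment: 5× C (in 5-ring) → no; 5× C (acyclic) → match; 2× O (acyclic) → no.
That gives 5 matching atoms.

5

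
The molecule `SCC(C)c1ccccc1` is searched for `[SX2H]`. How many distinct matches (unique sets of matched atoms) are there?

[SX2H] is the SMARTS for a thiol: an aliphatic sulfur with two connections, one being H.
Exactly one fragment in the molecule meets all constraints, giving 1 match.

1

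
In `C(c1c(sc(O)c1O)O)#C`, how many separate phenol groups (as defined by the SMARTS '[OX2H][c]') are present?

[OX2H][c] is the SMARTS for a phenol: a hydroxyl oxygen attached to an aromatic carbon.
The molecule carries 3 separate instances of a hydroxyl group (-OH) meeting every constraint; each maps to a distinct set of atoms, giving 3 matches.

3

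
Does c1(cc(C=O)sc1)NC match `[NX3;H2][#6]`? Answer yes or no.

The pattern [NX3;H2][#6] describes a trivalent nitrogen with two H attached to carbon — a primary amine.
The closest candidate here is an N-methylamino group (-NHCH3), but the nitrogen bears two carbons and only one H (H1), not H2. No other fragment satisfies the full query, so there is no match.

No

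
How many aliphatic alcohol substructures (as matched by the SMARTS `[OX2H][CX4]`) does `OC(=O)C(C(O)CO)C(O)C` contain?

[OX2H][CX4] is the SMARTS for an aliphatic alcohol: a hydroxyl oxygen bound to an sp3 (X4) carbon.
The molecule carries 3 separate instances of a hydroxyl group (-OH) meeting every constraint; each maps to a distinct set of atoms, giving 3 matches.

3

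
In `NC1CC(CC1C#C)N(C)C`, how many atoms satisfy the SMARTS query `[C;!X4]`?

Check the 11 heavy atoms by environment: 7× C (X4) → no; 2× C (X2) → match; 2× N (X3) → no.
That gives 2 matching atoms.

2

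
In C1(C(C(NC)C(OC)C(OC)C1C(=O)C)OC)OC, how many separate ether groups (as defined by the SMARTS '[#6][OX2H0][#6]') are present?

4

[#6][OX2H0][#6] is the SMARTS for an ether: an aliphatic oxygen bridging two carbons with no H on the oxygen.
The molecule carries 4 separate instances of a methoxy ether (-OCH3) meeting every constraint; each maps to a distinct set of atoms, giving 4 matches.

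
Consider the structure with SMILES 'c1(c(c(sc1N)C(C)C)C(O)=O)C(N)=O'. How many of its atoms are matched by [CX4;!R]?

The query [CX4;!R] means: aliphatic carbon with four total connections, not in a ring.
Check the 15 heavy atoms by environment: 1× s (aromatic, X2, in 5-ring) → no; 4× c (aromatic, X3, in 5-ring) → no; 2× C (X3, acyclic) → no; 2× O (X1, acyclic) → no; 1× O (X2, acyclic) → no; 2× N (X3, acyclic) → no; 3× C (X4, acyclic) → match.
That gives 3 matching atoms.

3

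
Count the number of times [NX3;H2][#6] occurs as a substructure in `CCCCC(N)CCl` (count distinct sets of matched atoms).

[NX3;H2][#6] is the SMARTS for a primary amine: a trivalent nitrogen with two H attached to carbon.
Exactly one fragment in the molecule meets all constraints, giving 1 match.

1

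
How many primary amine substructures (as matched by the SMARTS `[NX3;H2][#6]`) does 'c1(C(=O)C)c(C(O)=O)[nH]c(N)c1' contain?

[NX3;H2][#6] is the SMARTS for a primary amine: a trivalent nitrogen with two H attached to carbon.
Exactly one fragment in the molecule meets all constraints, giving 1 match.

1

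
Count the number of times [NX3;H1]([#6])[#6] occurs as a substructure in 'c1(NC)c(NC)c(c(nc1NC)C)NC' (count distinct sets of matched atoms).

4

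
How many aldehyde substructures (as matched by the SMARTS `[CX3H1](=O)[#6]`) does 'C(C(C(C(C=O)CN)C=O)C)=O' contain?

3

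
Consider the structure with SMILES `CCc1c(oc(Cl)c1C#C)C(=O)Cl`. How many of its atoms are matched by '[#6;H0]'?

Check the 13 heavy atoms by environment: 1× o (aromatic, H0) → no; 4× c (aromatic, H0) → match; 1× C (H2) → no; 1× C (H3) → no; 2× Cl (H0) → no; 2× C (H0) → match; 1× C (H1) → no; 1× O (H0) → no.
Summing the matching environments: 4 + 2 = 6 matching atoms.

6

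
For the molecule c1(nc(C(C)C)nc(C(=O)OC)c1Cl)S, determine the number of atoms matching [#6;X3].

5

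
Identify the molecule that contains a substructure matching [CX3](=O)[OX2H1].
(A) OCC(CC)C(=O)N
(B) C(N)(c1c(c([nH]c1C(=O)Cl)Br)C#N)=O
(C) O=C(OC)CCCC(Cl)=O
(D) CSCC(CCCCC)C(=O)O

[CX3](=O)[OX2H1] describes an sp2 carbon double-bonded to O and single-bonded to an -OH oxygen (a carboxylic acid).
(A) has a primary amide (-C(=O)NH2) but the carbonyl is bonded to N, not to an -OH oxygen.
(B) has an acyl chloride (-C(=O)Cl) but the carbonyl is bonded to Cl, not to an -OH oxygen.
(C) has a methyl-ester group (-C(=O)OCH3) but the singly-bonded O has no H (OX2H0, not OX2H1).
(D) contains a carboxylic acid group (-C(=O)OH), which satisfies every atom and bond constraint.
So the answer is (D).

D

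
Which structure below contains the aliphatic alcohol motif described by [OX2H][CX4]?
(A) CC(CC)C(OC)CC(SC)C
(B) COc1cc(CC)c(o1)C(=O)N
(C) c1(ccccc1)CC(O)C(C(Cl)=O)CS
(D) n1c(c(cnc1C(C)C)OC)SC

C

[OX2H][CX4] describes a hydroxyl oxygen bound to an sp3 (X4) carbon (an aliphatic alcohol).
(A) has a methoxy ether (-OCH3) but the oxygen has H0 (ether), not H1.
(B) has a methoxy ether (-OCH3) but the oxygen has H0 (ether), not H1.
(C) contains a hydroxyl group (-OH), which satisfies every atom and bond constraint.
(D) has a methoxy ether (-OCH3) but the oxygen has H0 (ether), not H1.
So the answer is (C).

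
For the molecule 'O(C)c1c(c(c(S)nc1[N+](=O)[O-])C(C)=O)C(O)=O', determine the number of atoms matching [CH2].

0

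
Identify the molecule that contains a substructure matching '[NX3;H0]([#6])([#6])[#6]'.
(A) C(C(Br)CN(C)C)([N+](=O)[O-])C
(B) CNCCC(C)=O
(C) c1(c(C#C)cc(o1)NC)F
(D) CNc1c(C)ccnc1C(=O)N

[NX3;H0]([#6])([#6])[#6] describes a trivalent nitrogen with no H, bonded to three carbons (a tertiary amine).
(A) contains a dimethylamino group (-N(CH3)2), which satisfies every atom and bond constraint.
(B) has an N-methylamino group (-NHCH3) but the nitrogen still has one H (H1), not H0.
(C) has an N-methylamino group (-NHCH3) but the nitrogen still has one H (H1), not H0.
(D) has a primary amide (-C(=O)NH2) but the amide nitrogen has H2 and only one carbon neighbour.
So the answer is (A).

A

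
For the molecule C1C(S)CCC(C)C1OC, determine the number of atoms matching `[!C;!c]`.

Check the 10 heavy atoms by environment: 8× C → no; 1× S → match; 1× O → match.
Summing the matching environments: 1 + 1 = 2 matching atoms.

2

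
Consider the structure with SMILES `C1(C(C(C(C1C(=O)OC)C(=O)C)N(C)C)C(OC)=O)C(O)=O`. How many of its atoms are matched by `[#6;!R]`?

The query [#6;!R] means: carbon not in any ring.
Check the 22 heavy atoms by environment: 5× C (in 5-ring) → no; 9× C (acyclic) → match; 7× O (acyclic) → no; 1× N (acyclic) → no.
That gives 9 matching atoms.

9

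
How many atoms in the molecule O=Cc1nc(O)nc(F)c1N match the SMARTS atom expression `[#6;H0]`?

4

The query [#6;H0] means: any carbon with no attached hydrogen.
Check the 11 heavy atoms by environment: 2× n (aromatic, H0) → no; 4× c (aromatic, H0) → match; 1× F (H0) → no; 1× C (H1) → no; 1× O (H0) → no; 1× N (H2) → no; 1× O (H1) → no.
That gives 4 matching atoms.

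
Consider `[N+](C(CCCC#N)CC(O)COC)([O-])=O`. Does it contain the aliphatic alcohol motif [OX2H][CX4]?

Yes

The pattern [OX2H][CX4] describes a hydroxyl oxygen bound to an sp3 (X4) carbon — an aliphatic alcohol.
The molecule carries a hydroxyl group (-OH), whose atoms satisfy every constraint of the query, so the pattern matches.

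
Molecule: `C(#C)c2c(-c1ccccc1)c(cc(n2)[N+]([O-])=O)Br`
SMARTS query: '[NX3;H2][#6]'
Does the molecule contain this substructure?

No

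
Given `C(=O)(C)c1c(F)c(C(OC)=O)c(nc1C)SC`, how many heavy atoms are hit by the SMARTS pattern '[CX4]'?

The query [CX4] means: C with X4: aliphatic carbon with exactly 4 total connections (bonds + H).
Check the 17 heavy atoms by environment: 1× n (aromatic, X2) → no; 5× c (aromatic, X3) → no; 1× S (X2) → no; 4× C (X4) → match; 2× C (X3) → no; 2× O (X1) → no; 1× F (X1) → no; 1× O (X2) → no.
That gives 4 matching atoms.

4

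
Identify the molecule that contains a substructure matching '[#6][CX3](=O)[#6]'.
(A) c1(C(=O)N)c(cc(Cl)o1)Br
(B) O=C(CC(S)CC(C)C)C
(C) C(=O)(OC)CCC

B

[#6][CX3](=O)[#6] describes a carbonyl carbon (no H) flanked by two carbons (a ketone).
(A) has a primary amide (-C(=O)NH2) but one neighbour of the carbonyl carbon is N, not C.
(B) contains an acetyl/ketone group (-C(=O)CH3), which satisfies every atom and bond constraint.
(C) has a methyl-ester group (-C(=O)OCH3) but one neighbour of the carbonyl carbon is O, not C.
So the answer is (B).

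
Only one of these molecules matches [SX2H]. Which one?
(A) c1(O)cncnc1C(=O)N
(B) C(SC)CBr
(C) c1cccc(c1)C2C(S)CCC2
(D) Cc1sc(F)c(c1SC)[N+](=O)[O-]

C

[SX2H] describes an aliphatic sulfur with two connections, one being H (a thiol).
(A) has a hydroxyl group (-OH) but it is an -OH, not an -SH.
(B) has a methylthio ether (-SCH3) but the sulfur has H0 (bonded to two carbons), not H1.
(C) contains a thiol (-SH), which satisfies every atom and bond constraint.
(D) has a methylthio ether (-SCH3) but the sulfur has H0 (bonded to two carbons), not H1.
So the answer is (C).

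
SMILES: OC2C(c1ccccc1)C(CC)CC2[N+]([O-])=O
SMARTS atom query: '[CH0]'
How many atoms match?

Check the 17 heavy atoms by environment: 4× C (H1) → no; 2× C (H2) → no; 1× C (H3) → no; 1× N (charge +1, H0) → no; 1× O (charge -1, H0) → no; 1× O (H0) → no; 1× c (aromatic, H0) → no; 5× c (aromatic, H1) → no; 1× O (H1) → no.
No environment satisfies the query, so 0 matching atoms.

0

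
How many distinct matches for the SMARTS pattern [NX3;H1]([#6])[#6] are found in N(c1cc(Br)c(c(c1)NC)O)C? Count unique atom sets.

2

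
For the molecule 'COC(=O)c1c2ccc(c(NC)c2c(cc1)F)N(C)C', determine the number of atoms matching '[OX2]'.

1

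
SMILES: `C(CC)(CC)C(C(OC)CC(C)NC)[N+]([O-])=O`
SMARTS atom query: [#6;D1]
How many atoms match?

The query [#6;D1] means: carbon bonded to exactly one heavy atom.
Check the 17 heavy atoms by environment: 5× C (D1) → match; 4× C (D3) → no; 3× C (D2) → no; 1× N (D2) → no; 1× O (D2) → no; 1× N (charge +1, D3) → no; 1× O (charge -1, D1) → no; 1× O (D1) → no.
That gives 5 matching atoms.

5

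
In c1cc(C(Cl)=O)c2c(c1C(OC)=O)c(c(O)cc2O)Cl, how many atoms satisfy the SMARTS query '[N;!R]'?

0

Check the 20 heavy atoms by environment: 10× c (aromatic, in 6-ring) → no; 5× O (acyclic) → no; 3× C (acyclic) → no; 2× Cl (acyclic) → no.
No environment satisfies the query, so 0 matching atoms.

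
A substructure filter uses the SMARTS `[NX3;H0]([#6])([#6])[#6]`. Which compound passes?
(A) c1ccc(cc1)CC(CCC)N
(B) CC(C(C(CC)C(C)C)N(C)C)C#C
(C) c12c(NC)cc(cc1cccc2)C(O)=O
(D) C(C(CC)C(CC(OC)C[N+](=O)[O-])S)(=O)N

B

[NX3;H0]([#6])([#6])[#6] describes a trivalent nitrogen with no H, bonded to three carbons (a tertiary amine).
(A) has a primary amino group (-NH2) but the nitrogen has H2, not H0 with three carbons.
(B) contains a dimethylamino group (-N(CH3)2), which satisfies every atom and bond constraint.
(C) has an N-methylamino group (-NHCH3) but the nitrogen still has one H (H1), not H0.
(D) has a primary amide (-C(=O)NH2) but the amide nitrogen has H2 and only one carbon neighbour.
So the answer is (B).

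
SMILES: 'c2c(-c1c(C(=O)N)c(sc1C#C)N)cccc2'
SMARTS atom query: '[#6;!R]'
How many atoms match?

The query [#6;!R] means: carbon not in any ring.
Check the 17 heavy atoms by environment: 1× s (aromatic, in 5-ring) → no; 4× c (aromatic, in 5-ring) → no; 2× N (acyclic) → no; 3× C (acyclic) → match; 1× O (acyclic) → no; 6× c (aromatic, in 6-ring) → no.
That gives 3 matching atoms.

3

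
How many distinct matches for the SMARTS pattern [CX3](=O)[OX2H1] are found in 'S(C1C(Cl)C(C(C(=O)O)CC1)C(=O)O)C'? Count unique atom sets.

[CX3](=O)[OX2H1] is the SMARTS for a carboxylic acid: an sp2 carbon double-bonded to O and single-bonded to an -OH oxygen.
The molecule carries 2 separate instances of a carboxylic acid group (-C(=O)OH) meeting every constraint; each maps to a distinct set of atoms, giving 2 matches.

2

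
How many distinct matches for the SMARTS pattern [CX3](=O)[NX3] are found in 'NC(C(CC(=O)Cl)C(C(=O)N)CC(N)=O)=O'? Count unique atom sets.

3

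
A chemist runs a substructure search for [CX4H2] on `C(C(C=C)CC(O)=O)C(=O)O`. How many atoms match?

2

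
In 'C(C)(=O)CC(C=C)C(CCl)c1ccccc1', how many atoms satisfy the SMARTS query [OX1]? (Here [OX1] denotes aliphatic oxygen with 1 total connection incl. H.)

The query [OX1] means: aliphatic oxygen with one total connection — typically a carbonyl =O or an oxide.
Check the 16 heavy atoms by environment: 5× C (X4) → no; 3× C (X3) → no; 1× O (X1) → match; 1× Cl (X1) → no; 6× c (aromatic, X3) → no.
That gives 1 matching atom.

1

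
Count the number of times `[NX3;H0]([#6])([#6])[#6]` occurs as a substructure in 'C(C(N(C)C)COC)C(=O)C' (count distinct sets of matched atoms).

1

[NX3;H0]([#6])([#6])[#6] is the SMARTS for a tertiary amine: a trivalent nitrogen with no H, bonded to three carbons.
Exactly one fragment in the molecule meets all constraints, giving 1 match.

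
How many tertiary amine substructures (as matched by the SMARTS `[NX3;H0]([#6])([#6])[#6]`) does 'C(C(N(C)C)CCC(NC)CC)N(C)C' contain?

[NX3;H0]([#6])([#6])[#6] is the SMARTS for a tertiary amine: a trivalent nitrogen with no H, bonded to three carbons.
The molecule carries 2 separate instances of a dimethylamino group (-N(CH3)2) meeting every constraint; each maps to a distinct set of atoms, giving 2 matches.

2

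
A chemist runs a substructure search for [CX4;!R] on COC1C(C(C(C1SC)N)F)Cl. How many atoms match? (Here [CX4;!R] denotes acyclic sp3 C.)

2

The query [CX4;!R] means: aliphatic carbon with four total connections, not in a ring.
Check the 12 heavy atoms by environment: 5× C (X4, in 5-ring) → no; 1× N (X3, acyclic) → no; 1× O (X2, acyclic) → no; 2× C (X4, acyclic) → match; 1× Cl (X1, acyclic) → no; 1× F (X1, acyclic) → no; 1× S (X2, acyclic) → no.
That gives 2 matching atoms.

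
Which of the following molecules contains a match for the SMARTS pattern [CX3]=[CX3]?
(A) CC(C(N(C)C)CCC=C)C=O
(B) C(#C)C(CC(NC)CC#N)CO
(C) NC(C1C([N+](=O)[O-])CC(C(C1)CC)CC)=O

A

[CX3]=[CX3] describes a non-aromatic C=C double bond between two sp2 carbons (an alkene).
(A) contains a vinyl group (-CH=CH2), which satisfies every atom and bond constraint.
(B) has an ethynyl group (-C#CH) but the C-C bond is a triple bond, not a double bond.
(C) has an ethyl group (-CH2CH3) but its C-C bond is a single bond between CX4 carbons, not CX3=CX3.
So the answer is (A).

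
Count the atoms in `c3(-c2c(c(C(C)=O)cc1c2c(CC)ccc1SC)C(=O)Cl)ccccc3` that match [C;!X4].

2

The query [C;!X4] means: aliphatic carbon that does not have four total connections.
Check the 26 heavy atoms by environment: 16× c (aromatic, X3) → no; 1× S (X2) → no; 4× C (X4) → no; 2× C (X3) → match; 2× O (X1) → no; 1× Cl (X1) → no.
That gives 2 matching atoms.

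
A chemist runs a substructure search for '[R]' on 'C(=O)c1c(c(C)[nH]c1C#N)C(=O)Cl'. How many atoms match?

The query [R] means: R matches any atom that is part of a ring.
Check the 13 heavy atoms by environment: 1× n (aromatic, in 5-ring) → match; 4× c (aromatic, in 5-ring) → match; 4× C (acyclic) → no; 1× N (acyclic) → no; 2× O (acyclic) → no; 1× Cl (acyclic) → no.
Summing the matching environments: 1 + 4 = 5 matching atoms.

5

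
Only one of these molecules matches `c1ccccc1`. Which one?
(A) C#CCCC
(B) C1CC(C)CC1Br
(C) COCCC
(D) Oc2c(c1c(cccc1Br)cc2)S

D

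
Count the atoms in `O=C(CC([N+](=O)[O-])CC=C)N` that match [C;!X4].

The query [C;!X4] means: aliphatic carbon that does not have four total connections.
Check the 11 heavy atoms by environment: 3× C (X4) → no; 3× C (X3) → match; 1× N (charge +1, X3) → no; 1× O (charge -1, X1) → no; 2× O (X1) → no; 1× N (X3) → no.
That gives 3 matching atoms.

3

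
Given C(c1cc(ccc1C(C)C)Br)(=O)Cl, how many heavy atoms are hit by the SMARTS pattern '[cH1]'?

The query [cH1] means: aromatic carbon bearing exactly one hydrogen.
Check the 13 heavy atoms by environment: 3× c (aromatic, H1) → match; 3× c (aromatic, H0) → no; 1× Br (H0) → no; 1× C (H0) → no; 1× O (H0) → no; 1× Cl (H0) → no; 1× C (H1) → no; 2× C (H3) → no.
That gives 3 matching atoms.

3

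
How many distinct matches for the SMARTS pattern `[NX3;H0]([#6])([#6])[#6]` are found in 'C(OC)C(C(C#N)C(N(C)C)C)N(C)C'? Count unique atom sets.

2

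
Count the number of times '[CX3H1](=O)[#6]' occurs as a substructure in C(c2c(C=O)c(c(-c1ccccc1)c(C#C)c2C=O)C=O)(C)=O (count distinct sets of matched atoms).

3

[CX3H1](=O)[#6] is the SMARTS for an aldehyde: an sp2 carbon with one H, double-bonded to O and single-bonded to carbon.
The molecule carries 3 separate instances of an aldehyde (-CHO) meeting every constraint; each maps to a distinct set of atoms, giving 3 matches.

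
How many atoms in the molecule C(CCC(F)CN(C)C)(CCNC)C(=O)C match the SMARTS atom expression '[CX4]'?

11

The query [CX4] means: C with X4: aliphatic carbon with exactly 4 total connections (bonds + H).
Check the 16 heavy atoms by environment: 11× C (X4) → match; 1× F (X1) → no; 2× N (X3) → no; 1× C (X3) → no; 1× O (X1) → no.
That gives 11 matching atoms.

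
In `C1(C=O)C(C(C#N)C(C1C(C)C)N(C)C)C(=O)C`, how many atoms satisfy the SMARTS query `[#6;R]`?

5

The query [#6;R] means: carbon that is part of a ring.
Check the 18 heavy atoms by environment: 5× C (in 5-ring) → match; 2× N (acyclic) → no; 9× C (acyclic) → no; 2× O (acyclic) → no.
That gives 5 matching atoms.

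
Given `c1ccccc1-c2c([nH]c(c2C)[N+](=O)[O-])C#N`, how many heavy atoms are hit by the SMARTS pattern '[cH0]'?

The query [cH0] means: aromatic carbon with no attached hydrogen (substituted or ring-fusion).
Check the 17 heavy atoms by environment: 1× n (aromatic, H1) → no; 5× c (aromatic, H0) → match; 1× C (H0) → no; 1× N (H0) → no; 1× N (charge +1, H0) → no; 1× O (charge -1, H0) → no; 1× O (H0) → no; 1× C (H3) → no; 5× c (aromatic, H1) → no.
That gives 5 matching atoms.

5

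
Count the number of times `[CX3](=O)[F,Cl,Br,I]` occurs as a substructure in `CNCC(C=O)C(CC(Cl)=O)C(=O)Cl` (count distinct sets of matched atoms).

2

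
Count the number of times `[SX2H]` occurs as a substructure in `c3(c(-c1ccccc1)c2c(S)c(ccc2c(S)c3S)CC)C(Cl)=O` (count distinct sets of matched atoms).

3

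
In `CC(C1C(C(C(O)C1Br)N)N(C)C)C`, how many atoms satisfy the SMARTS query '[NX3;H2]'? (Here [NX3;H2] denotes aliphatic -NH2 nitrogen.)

1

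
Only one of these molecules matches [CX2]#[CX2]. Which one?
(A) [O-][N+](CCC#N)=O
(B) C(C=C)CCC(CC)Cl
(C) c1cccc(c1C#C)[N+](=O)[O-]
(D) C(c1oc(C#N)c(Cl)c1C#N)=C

[CX2]#[CX2] describes a carbon-carbon triple bond (an alkyne).
(A) has a nitrile (-C#N) but the triple bond is C#N, not C#C.
(B) has a vinyl group (-CH=CH2) but the C=C is a double bond; both carbons are CX3, not CX2.
(C) contains an ethynyl group (-C#CH), which satisfies every atom and bond constraint.
(D) has a nitrile (-C#N) but the triple bond is C#N, not C#C.
So the answer is (C).

C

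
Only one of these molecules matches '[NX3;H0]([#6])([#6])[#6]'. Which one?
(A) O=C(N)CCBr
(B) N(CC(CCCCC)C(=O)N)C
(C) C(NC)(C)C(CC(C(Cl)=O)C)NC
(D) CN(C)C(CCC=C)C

D

[NX3;H0]([#6])([#6])[#6] describes a trivalent nitrogen with no H, bonded to three carbons (a tertiary amine).
(A) has a primary amide (-C(=O)NH2) but the amide nitrogen has H2 and only one carbon neighbour.
(B) has a primary amide (-C(=O)NH2) but the amide nitrogen has H2 and only one carbon neighbour.
(C) has an N-methylamino group (-NHCH3) but the nitrogen still has one H (H1), not H0.
(D) contains a dimethylamino group (-N(CH3)2), which satisfies every atom and bond constraint.
So the answer is (D).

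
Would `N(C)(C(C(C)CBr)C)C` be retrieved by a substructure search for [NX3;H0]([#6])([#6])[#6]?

The pattern [NX3;H0]([#6])([#6])[#6] describes a trivalent nitrogen with no H, bonded to three carbons — a tertiary amine.
The molecule carries a dimethylamino group (-N(CH3)2), whose atoms satisfy every constraint of the query, so the pattern matches.

Yes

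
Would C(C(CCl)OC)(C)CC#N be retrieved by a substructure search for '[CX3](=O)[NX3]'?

No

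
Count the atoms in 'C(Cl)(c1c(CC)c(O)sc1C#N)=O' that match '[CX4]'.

2

Check the 13 heavy atoms by environment: 1× s (aromatic, X2) → no; 4× c (aromatic, X3) → no; 2× C (X4) → match; 1× C (X3) → no; 1× O (X1) → no; 1× Cl (X1) → no; 1× C (X2) → no; 1× N (X1) → no; 1× O (X2) → no.
That gives 2 matching atoms.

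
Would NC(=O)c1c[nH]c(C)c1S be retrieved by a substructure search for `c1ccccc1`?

No

The pattern c1ccccc1 describes six aromatic carbons in a ring — a benzene ring.
The closest candidate here is a methyl group (-CH3), but no six-membered all-carbon aromatic ring is present. No other fragment satisfies the full query, so there is no match.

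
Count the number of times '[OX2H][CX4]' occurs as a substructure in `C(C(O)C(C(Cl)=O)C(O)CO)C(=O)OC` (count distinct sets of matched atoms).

[OX2H][CX4] is the SMARTS for an aliphatic alcohol: a hydroxyl oxygen bound to an sp3 (X4) carbon.
The molecule carries 3 separate instances of a hydroxyl group (-OH) meeting every constraint; each maps to a distinct set of atoms, giving 3 matches.

3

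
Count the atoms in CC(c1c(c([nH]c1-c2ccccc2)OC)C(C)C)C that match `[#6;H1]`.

7

The query [#6;H1] means: any carbon bearing exactly one hydrogen.
Check the 19 heavy atoms by environment: 1× n (aromatic, H1) → no; 5× c (aromatic, H0) → no; 2× C (H1) → match; 5× C (H3) → no; 1× O (H0) → no; 5× c (aromatic, H1) → match.
Summing the matching environments: 2 + 5 = 7 matching atoms.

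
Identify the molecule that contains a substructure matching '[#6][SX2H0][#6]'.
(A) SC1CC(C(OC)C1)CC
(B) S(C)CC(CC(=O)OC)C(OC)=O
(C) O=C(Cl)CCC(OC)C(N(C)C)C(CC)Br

B

[#6][SX2H0][#6] describes an aliphatic sulfur bridging two carbons with no H on the sulfur (a thioether).
(A) has a methoxy ether (-OCH3) but the bridging atom is O, not S.
(B) contains a methylthio ether (-SCH3), which satisfies every atom and bond constraint.
(C) has a methoxy ether (-OCH3) but the bridging atom is O, not S.
So the answer is (B).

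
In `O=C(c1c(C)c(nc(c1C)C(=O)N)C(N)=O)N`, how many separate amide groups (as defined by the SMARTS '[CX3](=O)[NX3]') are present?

3

[CX3](=O)[NX3] is the SMARTS for an amide: a carbonyl carbon bonded to a trivalent nitrogen.
The molecule carries 3 separate instances of a primary amide (-C(=O)NH2) meeting every constraint; each maps to a distinct set of atoms, giving 3 matches.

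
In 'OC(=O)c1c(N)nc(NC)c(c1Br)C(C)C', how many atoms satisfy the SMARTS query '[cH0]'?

5

The query [cH0] means: aromatic carbon with no attached hydrogen (substituted or ring-fusion).
Check the 16 heavy atoms by environment: 1× n (aromatic, H0) → no; 5× c (aromatic, H0) → match; 1× N (H2) → no; 1× C (H0) → no; 1× O (H0) → no; 1× O (H1) → no; 1× N (H1) → no; 3× C (H3) → no; 1× C (H1) → no; 1× Br (H0) → no.
That gives 5 matching atoms.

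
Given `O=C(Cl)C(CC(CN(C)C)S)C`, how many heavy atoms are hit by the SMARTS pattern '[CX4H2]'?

Check the 12 heavy atoms by environment: 3× C (H3, X4) → no; 2× C (H1, X4) → no; 2× C (H2, X4) → match; 1× S (H1, X2) → no; 1× N (H0, X3) → no; 1× C (H0, X3) → no; 1× O (H0, X1) → no; 1× Cl (H0, X1) → no.
That gives 2 matching atoms.

2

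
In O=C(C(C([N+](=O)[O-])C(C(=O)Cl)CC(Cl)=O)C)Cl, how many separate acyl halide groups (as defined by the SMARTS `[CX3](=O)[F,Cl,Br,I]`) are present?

3

[CX3](=O)[F,Cl,Br,I] is the SMARTS for an acyl halide: a carbonyl carbon bonded to a halogen.
The molecule carries 3 separate instances of an acyl chloride (-C(=O)Cl) meeting every constraint; each maps to a distinct set of atoms, giving 3 matches.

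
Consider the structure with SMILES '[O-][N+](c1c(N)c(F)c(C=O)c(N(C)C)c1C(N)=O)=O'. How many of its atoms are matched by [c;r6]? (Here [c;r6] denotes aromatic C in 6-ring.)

6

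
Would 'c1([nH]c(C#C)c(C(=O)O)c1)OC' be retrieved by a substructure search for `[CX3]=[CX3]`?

No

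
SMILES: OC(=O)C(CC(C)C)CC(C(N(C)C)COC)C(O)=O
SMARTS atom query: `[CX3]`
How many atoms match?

The query [CX3] means: C with X3: aliphatic carbon with exactly 3 total connections.
Check the 20 heavy atoms by environment: 12× C (X4) → no; 2× C (X3) → match; 2× O (X1) → no; 3× O (X2) → no; 1× N (X3) → no.
That gives 2 matching atoms.

2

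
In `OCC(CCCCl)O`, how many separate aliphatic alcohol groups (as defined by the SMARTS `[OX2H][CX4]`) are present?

2

[OX2H][CX4] is the SMARTS for an aliphatic alcohol: a hydroxyl oxygen bound to an sp3 (X4) carbon.
The molecule carries 2 separate instances of a hydroxyl group (-OH) meeting every constraint; each maps to a distinct set of atoms, giving 2 matches.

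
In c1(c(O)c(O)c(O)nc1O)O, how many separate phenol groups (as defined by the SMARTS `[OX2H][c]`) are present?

5

[OX2H][c] is the SMARTS for a phenol: a hydroxyl oxygen attached to an aromatic carbon.
The molecule carries 5 separate instances of a hydroxyl group (-OH) meeting every constraint; each maps to a distinct set of atoms, giving 5 matches.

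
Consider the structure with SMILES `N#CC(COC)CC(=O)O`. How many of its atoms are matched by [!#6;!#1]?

The query [!#6;!#1] means: not carbon and not hydrogen — any heteroatom.
Check the 10 heavy atoms by environment: 6× C → no; 3× O → match; 1× N → match.
Summing the matching environments: 3 + 1 = 4 matching atoms.

4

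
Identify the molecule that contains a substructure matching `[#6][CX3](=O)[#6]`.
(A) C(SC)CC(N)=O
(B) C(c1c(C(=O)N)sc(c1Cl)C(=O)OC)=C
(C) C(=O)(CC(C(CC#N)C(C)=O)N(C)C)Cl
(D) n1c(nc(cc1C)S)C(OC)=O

[#6][CX3](=O)[#6] describes a carbonyl carbon (no H) flanked by two carbons (a ketone).
(A) has a primary amide (-C(=O)NH2) but one neighbour of the carbonyl carbon is N, not C.
(B) has a primary amide (-C(=O)NH2) but one neighbour of the carbonyl carbon is N, not C.
(C) contains an acetyl/ketone group (-C(=O)CH3), which satisfies every atom and bond constraint.
(D) has a methyl-ester group (-C(=O)OCH3) but one neighbour of the carbonyl carbon is O, not C.
So the answer is (C).

C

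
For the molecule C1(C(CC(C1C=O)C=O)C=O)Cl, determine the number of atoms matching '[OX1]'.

3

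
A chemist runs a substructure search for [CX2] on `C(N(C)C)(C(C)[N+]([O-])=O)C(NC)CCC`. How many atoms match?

The query [CX2] means: C with X2: aliphatic carbon with exactly 2 total connections.
Check the 15 heavy atoms by environment: 10× C (X4) → no; 2× N (X3) → no; 1× N (charge +1, X3) → no; 1× O (charge -1, X1) → no; 1× O (X1) → no.
No environment satisfies the query, so 0 matching atoms.

0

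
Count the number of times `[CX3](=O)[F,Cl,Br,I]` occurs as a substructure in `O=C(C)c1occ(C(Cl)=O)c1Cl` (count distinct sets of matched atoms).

1

[CX3](=O)[F,Cl,Br,I] is the SMARTS for an acyl halide: a carbonyl carbon bonded to a halogen.
Exactly one fragment in the molecule meets all constraints, giving 1 match.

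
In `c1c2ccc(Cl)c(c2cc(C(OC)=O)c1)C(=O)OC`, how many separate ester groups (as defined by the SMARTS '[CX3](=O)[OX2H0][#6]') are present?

2

[CX3](=O)[OX2H0][#6] is the SMARTS for an ester: a carbonyl carbon bonded to an oxygen that is itself bonded to carbon (no H on that O).
The molecule carries 2 separate instances of a methyl-ester group (-C(=O)OCH3) meeting every constraint; each maps to a distinct set of atoms, giving 2 matches.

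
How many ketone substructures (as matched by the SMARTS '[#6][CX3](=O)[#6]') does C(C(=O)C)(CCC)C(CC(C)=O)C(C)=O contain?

[#6][CX3](=O)[#6] is the SMARTS for a ketone: a carbonyl carbon (no H) flanked by two carbons.
The molecule carries 3 separate instances of an acetyl/ketone group (-C(=O)CH3) meeting every constraint; each maps to a distinct set of atoms, giving 3 matches.

3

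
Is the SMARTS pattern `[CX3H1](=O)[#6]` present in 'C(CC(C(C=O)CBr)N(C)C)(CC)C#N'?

Yes

The pattern [CX3H1](=O)[#6] describes an sp2 carbon with one H, double-bonded to O and single-bonded to carbon — an aldehyde.
The molecule carries an aldehyde (-CHO), whose atoms satisfy every constraint of the query, so the pattern matches.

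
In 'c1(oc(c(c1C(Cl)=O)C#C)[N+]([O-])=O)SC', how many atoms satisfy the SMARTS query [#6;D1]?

2

Check the 15 heavy atoms by environment: 1× o (aromatic, D2) → no; 4× c (aromatic, D3) → no; 1× C (D3) → no; 2× O (D1) → no; 1× Cl (D1) → no; 1× S (D2) → no; 2× C (D1) → match; 1× C (D2) → no; 1× N (charge +1, D3) → no; 1× O (charge -1, D1) → no.
That gives 2 matching atoms.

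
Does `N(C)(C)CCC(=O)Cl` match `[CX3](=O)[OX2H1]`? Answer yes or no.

No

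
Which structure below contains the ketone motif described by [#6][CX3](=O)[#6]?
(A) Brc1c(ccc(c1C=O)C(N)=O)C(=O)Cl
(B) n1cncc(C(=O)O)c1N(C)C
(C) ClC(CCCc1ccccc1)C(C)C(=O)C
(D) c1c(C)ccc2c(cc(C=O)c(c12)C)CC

C

[#6][CX3](=O)[#6] describes a carbonyl carbon (no H) flanked by two carbons (a ketone).
(A) has a primary amide (-C(=O)NH2) but one neighbour of the carbonyl carbon is N, not C.
(B) has a carboxylic acid group (-C(=O)OH) but one neighbour of the carbonyl carbon is O, not C.
(C) contains an acetyl/ketone group (-C(=O)CH3), which satisfies every atom and bond constraint.
(D) has an aldehyde (-CHO) but the carbonyl carbon has H1, so it is not flanked by two carbons.
So the answer is (C).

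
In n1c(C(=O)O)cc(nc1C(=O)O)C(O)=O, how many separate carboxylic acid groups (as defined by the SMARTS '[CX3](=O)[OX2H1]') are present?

[CX3](=O)[OX2H1] is the SMARTS for a carboxylic acid: an sp2 carbon double-bonded to O and single-bonded to an -OH oxygen.
The molecule carries 3 separate instances of a carboxylic acid group (-C(=O)OH) meeting every constraint; each maps to a distinct set of atoms, giving 3 matches.

3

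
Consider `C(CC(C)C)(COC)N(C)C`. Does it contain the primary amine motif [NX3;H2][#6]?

No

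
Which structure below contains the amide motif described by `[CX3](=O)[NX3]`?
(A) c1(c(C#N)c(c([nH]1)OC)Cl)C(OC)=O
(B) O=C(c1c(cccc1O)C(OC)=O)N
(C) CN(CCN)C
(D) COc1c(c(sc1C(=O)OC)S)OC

B

[CX3](=O)[NX3] describes a carbonyl carbon bonded to a trivalent nitrogen (an amide).
(A) has a methyl-ester group (-C(=O)OCH3) but the carbonyl is bonded to O, not to an NX3 nitrogen.
(B) contains a primary amide (-C(=O)NH2), which satisfies every atom and bond constraint.
(C) has a primary amino group (-NH2) but the -NH2 is not attached to a carbonyl carbon.
(D) has a methyl-ester group (-C(=O)OCH3) but the carbonyl is bonded to O, not to an NX3 nitrogen.
So the answer is (B).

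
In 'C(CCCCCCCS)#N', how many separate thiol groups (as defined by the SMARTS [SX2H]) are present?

[SX2H] is the SMARTS for a thiol: an aliphatic sulfur with two connections, one being H.
Exactly one fragment in the molecule meets all constraints, giving 1 match.

1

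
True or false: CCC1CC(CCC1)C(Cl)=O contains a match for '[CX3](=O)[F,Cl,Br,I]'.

True

The pattern [CX3](=O)[F,Cl,Br,I] describes a carbonyl carbon bonded to a halogen — an acyl halide.
The molecule carries an acyl chloride (-C(=O)Cl), whose atoms satisfy every constraint of the query, so the pattern matches.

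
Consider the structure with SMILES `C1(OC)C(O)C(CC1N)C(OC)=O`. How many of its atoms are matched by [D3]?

The query [D3] means: atom with exactly three heavy-atom neighbours.
Check the 13 heavy atoms by environment: 5× C (D3) → match; 1× C (D2) → no; 2× O (D2) → no; 2× C (D1) → no; 2× O (D1) → no; 1× N (D1) → no.
That gives 5 matching atoms.

5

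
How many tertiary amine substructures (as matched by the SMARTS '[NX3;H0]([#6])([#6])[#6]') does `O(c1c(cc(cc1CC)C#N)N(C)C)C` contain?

1

[NX3;H0]([#6])([#6])[#6] is the SMARTS for a tertiary amine: a trivalent nitrogen with no H, bonded to three carbons.
Exactly one fragment in the molecule meets all constraints, giving 1 match.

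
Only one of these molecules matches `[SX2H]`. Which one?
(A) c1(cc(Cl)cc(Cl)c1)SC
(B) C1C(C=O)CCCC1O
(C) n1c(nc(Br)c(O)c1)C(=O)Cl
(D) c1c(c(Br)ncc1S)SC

D

[SX2H] describes an aliphatic sulfur with two connections, one being H (a thiol).
(A) has a methylthio ether (-SCH3) but the sulfur has H0 (bonded to two carbons), not H1.
(B) has a hydroxyl group (-OH) but it is an -OH, not an -SH.
(C) has a hydroxyl group (-OH) but it is an -OH, not an -SH.
(D) contains a thiol (-SH), which satisfies every atom and bond constraint.
So the answer is (D).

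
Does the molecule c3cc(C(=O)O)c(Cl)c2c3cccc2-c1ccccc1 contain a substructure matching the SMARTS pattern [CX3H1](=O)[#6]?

No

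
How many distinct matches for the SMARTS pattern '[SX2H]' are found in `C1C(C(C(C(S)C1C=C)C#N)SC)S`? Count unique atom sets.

2

[SX2H] is the SMARTS for a thiol: an aliphatic sulfur with two connections, one being H.
The molecule carries 2 separate instances of a thiol (-SH) meeting every constraint; each maps to a distinct set of atoms, giving 2 matches.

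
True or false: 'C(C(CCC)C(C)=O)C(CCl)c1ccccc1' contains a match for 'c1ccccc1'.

True

The pattern c1ccccc1 describes six aromatic carbons in a ring — a benzene ring.
The molecule carries a phenyl ring, whose atoms satisfy every constraint of the query, so the pattern matches.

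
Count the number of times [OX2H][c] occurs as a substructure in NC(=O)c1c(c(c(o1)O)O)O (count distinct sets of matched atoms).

[OX2H][c] is the SMARTS for a phenol: a hydroxyl oxygen attached to an aromatic carbon.
The molecule carries 3 separate instances of a hydroxyl group (-OH) meeting every constraint; each maps to a distinct set of atoms, giving 3 matches.

3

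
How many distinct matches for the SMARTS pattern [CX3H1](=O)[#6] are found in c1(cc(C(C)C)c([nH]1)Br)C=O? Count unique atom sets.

1

[CX3H1](=O)[#6] is the SMARTS for an aldehyde: an sp2 carbon with one H, double-bonded to O and single-bonded to carbon.
Exactly one fragment in the molecule meets all constraints, giving 1 match.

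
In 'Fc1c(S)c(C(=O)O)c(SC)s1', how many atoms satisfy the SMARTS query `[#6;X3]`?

5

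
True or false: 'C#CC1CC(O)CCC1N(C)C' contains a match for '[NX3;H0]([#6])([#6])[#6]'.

True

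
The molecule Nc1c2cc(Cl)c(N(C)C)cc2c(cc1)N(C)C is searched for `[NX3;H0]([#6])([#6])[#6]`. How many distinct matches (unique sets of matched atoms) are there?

[NX3;H0]([#6])([#6])[#6] is the SMARTS for a tertiary amine: a trivalent nitrogen with no H, bonded to three carbons.
The molecule carries 2 separate instances of a dimethylamino group (-N(CH3)2) meeting every constraint; each maps to a distinct set of atoms, giving 2 matches.

2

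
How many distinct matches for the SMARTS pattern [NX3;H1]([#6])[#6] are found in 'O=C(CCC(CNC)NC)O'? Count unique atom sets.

[NX3;H1]([#6])[#6] is the SMARTS for a secondary amine: a trivalent nitrogen with one H, bonded to two carbons.
The molecule carries 2 separate instances of an N-methylamino group (-NHCH3) meeting every constraint; each maps to a distinct set of atoms, giving 2 matches.

2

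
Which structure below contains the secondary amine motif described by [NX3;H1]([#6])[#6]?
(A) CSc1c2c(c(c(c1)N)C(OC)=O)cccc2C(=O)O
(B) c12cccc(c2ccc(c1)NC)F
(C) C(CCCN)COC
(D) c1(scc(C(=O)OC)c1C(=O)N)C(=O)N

[NX3;H1]([#6])[#6] describes a trivalent nitrogen with one H, bonded to two carbons (a secondary amine).
(A) has a primary amino group (-NH2) but the nitrogen has H2 and only one carbon neighbour.
(B) contains an N-methylamino group (-NHCH3), which satisfies every atom and bond constraint.
(C) has a primary amino group (-NH2) but the nitrogen has H2 and only one carbon neighbour.
(D) has a primary amide (-C(=O)NH2) but the -C(=O)NH2 nitrogen has H2, not H1.
So the answer is (B).

B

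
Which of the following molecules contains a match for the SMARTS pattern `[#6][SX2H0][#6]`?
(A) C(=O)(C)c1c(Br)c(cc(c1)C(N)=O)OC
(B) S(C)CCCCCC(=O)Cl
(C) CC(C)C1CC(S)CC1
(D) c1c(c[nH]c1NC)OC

B

[#6][SX2H0][#6] describes an aliphatic sulfur bridging two carbons with no H on the sulfur (a thioether).
(A) has a methoxy ether (-OCH3) but the bridging atom is O, not S.
(B) contains a methylthio ether (-SCH3), which satisfies every atom and bond constraint.
(C) has a thiol (-SH) but the sulfur has H1, not H0 bridging two carbons.
(D) has a methoxy ether (-OCH3) but the bridging atom is O, not S.
So the answer is (B).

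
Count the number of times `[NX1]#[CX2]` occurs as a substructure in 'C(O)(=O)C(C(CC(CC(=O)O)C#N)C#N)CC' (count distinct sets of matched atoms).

2

[NX1]#[CX2] is the SMARTS for a nitrile: a nitrogen triple-bonded to a two-connected carbon.
The molecule carries 2 separate instances of a nitrile (-C#N) meeting every constraint; each maps to a distinct set of atoms, giving 2 matches.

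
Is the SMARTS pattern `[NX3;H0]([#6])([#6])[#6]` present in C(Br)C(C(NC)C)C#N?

No

The pattern [NX3;H0]([#6])([#6])[#6] describes a trivalent nitrogen with no H, bonded to three carbons — a tertiary amine.
The closest candidate here is an N-methylamino group (-NHCH3), but the nitrogen still has one H (H1), not H0. No other fragment satisfies the full query, so there is no match.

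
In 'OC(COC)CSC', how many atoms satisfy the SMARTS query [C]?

5

The query [C] means: uppercase C matches aliphatic (non-aromatic) carbon only.
Check the 8 heavy atoms by environment: 5× C → match; 2× O → no; 1× S → no.
That gives 5 matching atoms.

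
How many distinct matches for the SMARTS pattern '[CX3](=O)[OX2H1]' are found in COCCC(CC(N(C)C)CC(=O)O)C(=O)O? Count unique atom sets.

2

[CX3](=O)[OX2H1] is the SMARTS for a carboxylic acid: an sp2 carbon double-bonded to O and single-bonded to an -OH oxygen.
The molecule carries 2 separate instances of a carboxylic acid group (-C(=O)OH) meeting every constraint; each maps to a distinct set of atoms, giving 2 matches.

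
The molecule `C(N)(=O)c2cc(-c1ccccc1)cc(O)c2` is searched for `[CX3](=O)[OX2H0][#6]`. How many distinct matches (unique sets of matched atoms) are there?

0

[CX3](=O)[OX2H0][#6] is the SMARTS for an ester: a carbonyl carbon bonded to an oxygen that is itself bonded to carbon (no H on that O).
The molecule has a primary amide (-C(=O)NH2), but the carbonyl is bonded to N, not to an O-C linkage; nothing else fits, so there are 0 matches.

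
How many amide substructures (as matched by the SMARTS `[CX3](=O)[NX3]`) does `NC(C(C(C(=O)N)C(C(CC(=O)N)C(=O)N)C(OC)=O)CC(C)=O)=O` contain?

[CX3](=O)[NX3] is the SMARTS for an amide: a carbonyl carbon bonded to a trivalent nitrogen.
The molecule carries 4 separate instances of a primary amide (-C(=O)NH2) meeting every constraint; each maps to a distinct set of atoms, giving 4 matches.

4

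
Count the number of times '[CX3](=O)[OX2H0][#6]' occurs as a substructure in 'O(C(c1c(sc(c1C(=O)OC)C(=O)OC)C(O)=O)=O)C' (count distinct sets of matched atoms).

3

[CX3](=O)[OX2H0][#6] is the SMARTS for an ester: a carbonyl carbon bonded to an oxygen that is itself bonded to carbon (no H on that O).
The molecule carries 3 separate instances of a methyl-ester group (-C(=O)OCH3) meeting every constraint; each maps to a distinct set of atoms, giving 3 matches.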